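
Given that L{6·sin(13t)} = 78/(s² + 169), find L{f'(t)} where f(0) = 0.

L{f'(t)} = s·F(s) - f(0) = s·78/(s² + 169) - 0 = 78s/(s² + 169)

Final answer: 78s/(s² + 169)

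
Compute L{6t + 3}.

L{6t + 3} = 6·L{t} + 3·L{1} = 6/s² + 3/s

Final answer: 6/s² + 3/s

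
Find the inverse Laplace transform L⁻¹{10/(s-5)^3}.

L⁻¹{n!/(s-a)^(n+1)} = t^n·e^(at) with n=2, a=5. So L⁻¹{2/(s-5)^3} = t^2·e^(5t), and L⁻¹{10/(s-5)^3} = (10/2)·t^2·e^(5t) = 5·t^2·e^(5t)

Final answer: 5·t^2·e^(5t)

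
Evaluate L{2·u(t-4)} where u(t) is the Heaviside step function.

L{u(t-a)} = e^(-as)/s. Here a=4, so L{u(t-4)} = e^(-4s)/s, and L{2·u(t-4)} = 2·e^(-4s)/s

Final answer: 2·e^(-4s)/s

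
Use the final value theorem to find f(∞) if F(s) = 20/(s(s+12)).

f(∞) = lim_{s→0} s·20/(s(s+12)) = lim_{s→0} 20/(s+12) = 20/12 = 5/3

Final answer: 5/3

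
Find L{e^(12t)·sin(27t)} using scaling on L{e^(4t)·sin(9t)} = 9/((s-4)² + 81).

Scaling with a=3: L{e^(12t)·sin(27t)} = (1/3) · 9/((s/3-4)² + 81). Simplifying: 27/((s-12)² + 729)

Final answer: 27/((s-12)² + 729)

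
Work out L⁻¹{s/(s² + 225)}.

This is the form c·s/(s² + a²) with a = 15. L⁻¹ = cos(15t)

Final answer: cos(15t)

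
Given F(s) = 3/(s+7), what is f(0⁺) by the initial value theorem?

f(0⁺) = lim_{s→∞} s·3/(s+7) = lim_{s→∞} 3s/(s+7) = 3

Final answer: 3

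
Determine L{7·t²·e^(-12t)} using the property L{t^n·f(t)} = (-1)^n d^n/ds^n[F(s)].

L{e^(-12t)} = 1/(s+12). d/ds[1/(s+12)] = -1/(s+12)². d²/ds²[1/(s+12)] = 2/(s+12)³. So L{t²·e^(-12t)} = (-1)² · 2/(s+12)³ = 2/(s+12)³. Then L{7·t²·e^(-12t)} = 7·2/(s+12)³ = 14/(s+12)³

Final answer: 14/(s+12)³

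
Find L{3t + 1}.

L{3t + 1} = 3·L{t} + L{1} = 3/s² + 1/s

Final answer: 3/s² + 1/s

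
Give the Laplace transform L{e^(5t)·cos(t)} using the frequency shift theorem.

Frequency shift: L{e^(at)f(t)} = F(s-a). L{e^(5t)·cos(t)} = (s-5)/((s-5)² + 1)

Final answer: (s-5)/((s-5)² + 1)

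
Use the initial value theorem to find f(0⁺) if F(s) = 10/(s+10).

f(0⁺) = lim_{s→∞} s·10/(s+10) = lim_{s→∞} 10s/(s+10) = 10

Final answer: 10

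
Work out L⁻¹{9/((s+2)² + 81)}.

Form: b/((s-a)² + b²) → e^(at)sin(bt). With a=-2, b=9

Final answer: e^(-2t)·sin(9t)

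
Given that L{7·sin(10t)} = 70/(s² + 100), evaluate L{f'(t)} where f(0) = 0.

L{f'(t)} = s·F(s) - f(0) = s·70/(s² + 100) - 0 = 70s/(s² + 100)

Final answer: 70s/(s² + 100)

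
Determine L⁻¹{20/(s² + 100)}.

This is the form c·a/(s² + a²) with a = 10, c = 2. L⁻¹ = 2·sin(10t)

Final answer: 2·sin(10t)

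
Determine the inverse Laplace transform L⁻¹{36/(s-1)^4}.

L⁻¹{n!/(s-a)^(n+1)} = t^n·e^(at) with n=3, a=1. So L⁻¹{6/(s-1)^4} = t^3·e^t, and L⁻¹{36/(s-1)^4} = (36/6)·t^3·e^t = 6·t^3·e^t

Final answer: 6·t^3·e^t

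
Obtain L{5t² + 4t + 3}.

L{5t² + 4t + 3} = 5·2/s³ + 4/s² + 3/s = 10/s³ + 4/s² + 3/s

Final answer: 10/s³ + 4/s² + 3/s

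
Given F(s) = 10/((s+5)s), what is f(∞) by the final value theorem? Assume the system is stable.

f(∞) = lim_{s→0} sF(s) = lim_{s→0} 10/(s+5) = 2

Final answer: 2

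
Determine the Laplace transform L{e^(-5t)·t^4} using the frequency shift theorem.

L{e^(at)·t^n} = n!/(s-a)^(n+1), so L{e^(-5t)·t^4} = 24/(s+5)^5

Final answer: 24/(s+5)^5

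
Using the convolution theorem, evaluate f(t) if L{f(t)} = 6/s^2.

6/s^2 = (6/s)·(1/s) = L{6}·L{1}. By convolution, f(t) = 6*1 = ∫₀ᵗ 6·1 dτ = 6·t

Final answer: 6·t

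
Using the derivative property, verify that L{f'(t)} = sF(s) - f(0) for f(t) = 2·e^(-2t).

f'(t) = -4e^(-2t). Direct: L{f'(t)} = -4/(s+2). Property: s·2/(s+2) - 2 = (2s - 2(s+2))/(s+2) = -4/(s+2). ✓

Final answer: -4/(s+2)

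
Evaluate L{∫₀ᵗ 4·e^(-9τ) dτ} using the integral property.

L{∫₀ᵗ f(τ)dτ} = F(s)/s with F(s) = 4/(s+9), so L{∫₀ᵗ 4·e^(-9τ) dτ} = 4/(s(s+9))

Final answer: 4/(s(s+9))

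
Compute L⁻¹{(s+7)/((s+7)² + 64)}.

Using frequency shift: L⁻¹{(s-a)/((s-a)² + b²)} = e^(at)cos(bt). Here a=-7, b=8

Final answer: e^(-7t)·cos(8t)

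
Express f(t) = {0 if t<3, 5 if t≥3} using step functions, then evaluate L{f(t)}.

f(t) = 5·u(t-3). L{u(t-3)} = e^(-3s)/s, so L{f(t)} = 5·e^(-3s)/s

Final answer: 5·e^(-3s)/s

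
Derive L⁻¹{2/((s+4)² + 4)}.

Form: b/((s-a)² + b²) → e^(at)sin(bt). With a=-4, b=2

Final answer: e^(-4t)·sin(2t)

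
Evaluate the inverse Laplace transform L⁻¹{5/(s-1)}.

L⁻¹{1/(s-a)} = e^(at), so L⁻¹{1/(s-1)} = e^t, and L⁻¹{5/(s-1)} = 5·e^t

Final answer: 5·e^t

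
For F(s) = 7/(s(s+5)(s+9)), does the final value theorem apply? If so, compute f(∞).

Poles of sF(s) = 7/((s+5)(s+9)) are at s = -5 and s = -9, both in the left half-plane. Theorem applies. f(∞) = lim_{s→0} sF(s) = 7/(5·9) = 7/45

Final answer: 7/45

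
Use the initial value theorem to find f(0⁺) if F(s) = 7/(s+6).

f(0⁺) = lim_{s→∞} s·7/(s+6) = lim_{s→∞} 7s/(s+6) = 7

Final answer: 7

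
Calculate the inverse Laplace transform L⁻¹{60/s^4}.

L⁻¹{n!/s^(n+1)} = t^n with n=3. So L⁻¹{6/s^4} = t^3, and L⁻¹{60/s^4} = (60/6)·t^3 = 10·t^3

Final answer: 10·t^3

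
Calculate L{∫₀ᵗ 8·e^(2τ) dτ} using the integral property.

L{∫₀ᵗ f(τ)dτ} = F(s)/s with F(s) = 8/(s-2), so L{∫₀ᵗ 8·e^(2τ) dτ} = 8/(s(s-2))

Final answer: 8/(s(s-2))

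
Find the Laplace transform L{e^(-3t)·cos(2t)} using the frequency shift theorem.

Frequency shift: L{e^(at)f(t)} = F(s-a). L{e^(-3t)·cos(2t)} = (s+3)/((s+3)² + 4)

Final answer: (s+3)/((s+3)² + 4)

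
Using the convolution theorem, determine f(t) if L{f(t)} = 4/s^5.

4/s^5 = (4/s)·(1/s^4) = L{4}·L{t^3/6}. By convolution, f(t) = 4*t^3/6 = ∫₀ᵗ 4·τ^3/6 dτ = 4·t^4/24

Final answer: 4·t^4/24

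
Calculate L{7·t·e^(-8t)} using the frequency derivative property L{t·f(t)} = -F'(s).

L{e^(-8t)} = 1/(s+8). By frequency derivative: L{t·e^(-8t)} = -d/ds[1/(s+8)] = -(-1)/(s+8)² = 1/(s+8)². Then L{7·t·e^(-8t)} = 7·1/(s+8)² = 7/(s+8)²

Final answer: 7/(s+8)²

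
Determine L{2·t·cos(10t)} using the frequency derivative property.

L{cos(10t)} = s/(s² + 100). Derivative: d/ds[s/(s² + 100)] = [(s² + 100) - s·2s]/(s² + 100)² = (100 - s²)/(s² + 100)². So L{t·cos(10t)} = -F'(s) = (s² - 100)/(s² + 100)². Then L{2·t·cos(10t)} = 2·(s² - 100)/(s² + 100)²

Final answer: 2·(s² - 100)/(s² + 100)²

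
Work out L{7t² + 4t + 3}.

L{7t² + 4t + 3} = 7·2/s³ + 4/s² + 3/s = 14/s³ + 4/s² + 3/s

Final answer: 14/s³ + 4/s² + 3/s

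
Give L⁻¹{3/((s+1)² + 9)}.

Form: b/((s-a)² + b²) → e^(at)sin(bt). With a=-1, b=3

Final answer: e^(-t)·sin(3t)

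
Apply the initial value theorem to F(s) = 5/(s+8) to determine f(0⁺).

f(0⁺) = lim_{s→∞} s·5/(s+8) = lim_{s→∞} 5s/(s+8) = 5

Final answer: 5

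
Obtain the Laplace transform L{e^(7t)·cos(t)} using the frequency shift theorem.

Frequency shift: L{e^(at)f(t)} = F(s-a). L{e^(7t)·cos(t)} = (s-7)/((s-7)² + 1)

Final answer: (s-7)/((s-7)² + 1)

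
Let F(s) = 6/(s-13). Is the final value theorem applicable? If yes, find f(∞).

sF(s) = 6s/(s-13) has a pole at s = 13 in the right half-plane. Theorem does NOT apply (unstable system; f(t) = 6·e^(13t) grows without bound).

Final answer: Not applicable (unstable)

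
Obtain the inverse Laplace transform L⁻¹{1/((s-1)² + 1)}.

Using frequency shift, L⁻¹{1/((s-1)² + 1)} = e^t·sin(t)

Final answer: e^t·sin(t)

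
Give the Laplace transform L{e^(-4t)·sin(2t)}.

L{e^(at)·sin(ωt)} = ω/((s-a)² + ω²), so L{e^(-4t)·sin(2t)} = 2/((s+4)² + 4)

Final answer: 2/((s+4)² + 4)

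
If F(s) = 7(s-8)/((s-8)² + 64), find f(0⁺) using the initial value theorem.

f(0⁺) = lim_{s→∞} sF(s) = lim_{s→∞} 7s(s-8)/((s-8)² + 64) = 7

Final answer: 7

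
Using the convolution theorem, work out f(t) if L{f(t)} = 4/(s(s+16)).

4/(s(s+16)) = (4/s)·(1/(s+16)) = L{4}·L{e^(-16t)}. By convolution, f(t) = 4*e^(-16t) = ∫₀ᵗ 4·e^(-16τ) dτ = 4·(1 - e^(-16t))/16

Final answer: 4·(1 - e^(-16t))/16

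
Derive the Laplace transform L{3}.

L{3} = 3 · L{1} = 3/s

Final answer: 3/s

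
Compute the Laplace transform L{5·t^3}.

L{t^n} = n!/s^(n+1), so L{t^3} = 6/s^4. Then L{5·t^3} = 5·6/s^4 = 30/s^4

Final answer: 30/s^4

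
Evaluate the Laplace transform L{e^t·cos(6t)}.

L{e^(at)·cos(ωt)} = (s-a)/((s-a)² + ω²), so L{e^t·cos(6t)} = (s-1)/((s-1)² + 36)

Final answer: (s-1)/((s-1)² + 36)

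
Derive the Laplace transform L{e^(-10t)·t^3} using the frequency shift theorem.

L{e^(at)·t^n} = n!/(s-a)^(n+1), so L{e^(-10t)·t^3} = 6/(s+10)^4

Final answer: 6/(s+10)^4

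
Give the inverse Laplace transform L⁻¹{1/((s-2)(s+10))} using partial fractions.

Decompose: A/(s-2) + B/(s+10). A = 1/12, B = -1/12. f(t) = (e^(2t) - e^(-10t))/12

Final answer: (e^(2t) - e^(-10t))/12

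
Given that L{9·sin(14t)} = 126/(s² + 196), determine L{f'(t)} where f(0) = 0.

L{f'(t)} = s·F(s) - f(0) = s·126/(s² + 196) - 0 = 126s/(s² + 196)

Final answer: 126s/(s² + 196)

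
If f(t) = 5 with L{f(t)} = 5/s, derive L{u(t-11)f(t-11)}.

Time shift theorem: L{u(t-a)f(t-a)} = e^(-as)F(s). Here a=11, F(s) = 5/s, so L{u(t-11)f(t-11)} = e^(-11s)·5/s

Final answer: e^(-11s)·5/s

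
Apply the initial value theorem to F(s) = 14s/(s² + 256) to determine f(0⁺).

f(0⁺) = lim_{s→∞} s·14s/(s² + 256) = lim_{s→∞} 14s²/(s² + 256) = 14

Final answer: 14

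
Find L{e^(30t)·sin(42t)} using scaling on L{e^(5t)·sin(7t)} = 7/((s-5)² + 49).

Scaling with a=6: L{e^(30t)·sin(42t)} = (1/6) · 7/((s/6-5)² + 49). Simplifying: 42/((s-30)² + 1764)

Final answer: 42/((s-30)² + 1764)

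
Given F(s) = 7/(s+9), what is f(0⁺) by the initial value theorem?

f(0⁺) = lim_{s→∞} s·7/(s+9) = lim_{s→∞} 7s/(s+9) = 7

Final answer: 7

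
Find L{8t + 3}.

L{8t + 3} = 8·L{t} + 3·L{1} = 8/s² + 3/s

Final answer: 8/s² + 3/s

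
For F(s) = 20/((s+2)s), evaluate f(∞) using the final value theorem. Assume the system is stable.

f(∞) = lim_{s→0} sF(s) = lim_{s→0} 20/(s+2) = 10

Final answer: 10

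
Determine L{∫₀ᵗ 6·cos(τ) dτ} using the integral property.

L{∫₀ᵗ f(τ)dτ} = F(s)/s with F(s) = 6s/(s² + 1), so the result is (6s/(s² + 1))/s = 6/(s² + 1)

Final answer: 6/(s² + 1)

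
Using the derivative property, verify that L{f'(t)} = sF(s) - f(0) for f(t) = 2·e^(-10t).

f'(t) = -20e^(-10t). Direct: L{f'(t)} = -20/(s+10). Property: s·2/(s+10) - 2 = (2s - 2(s+10))/(s+10) = -20/(s+10). ✓

Final answer: -20/(s+10)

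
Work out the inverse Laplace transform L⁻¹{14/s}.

L⁻¹{c/s} = c, so L⁻¹{14/s} = 14

Final answer: 14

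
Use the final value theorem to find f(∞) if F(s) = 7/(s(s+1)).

f(∞) = lim_{s→0} s·7/(s(s+1)) = lim_{s→0} 7/(s+1) = 7/1 = 7

Final answer: 7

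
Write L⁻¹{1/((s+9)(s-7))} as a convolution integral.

1/((s+9)(s-7)) = (1/(s+9))·(1/(s-7)) = L{e^(-9t)}·L{e^(7t)}. So f(t) = e^(-9t)*e^(7t) = ∫₀ᵗ e^(-9τ)·e^(7(t-τ)) dτ

Final answer: ∫₀ᵗ e^(-9τ)·e^(7(t-τ)) dτ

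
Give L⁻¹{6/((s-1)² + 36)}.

Form: b/((s-a)² + b²) → e^(at)sin(bt). With a=1, b=6

Final answer: e^t·sin(6t)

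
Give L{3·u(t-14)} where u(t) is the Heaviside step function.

L{u(t-a)} = e^(-as)/s. Here a=14, so L{u(t-14)} = e^(-14s)/s, and L{3·u(t-14)} = 3·e^(-14s)/s

Final answer: 3·e^(-14s)/s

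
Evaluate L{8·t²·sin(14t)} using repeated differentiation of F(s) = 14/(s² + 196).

F(s) = 14/(s² + 196). F'(s) = -28s/(s² + 196)². F''(s) = -28(196 - 3s²)/(s² + 196)³ = (84s² - 5488)/(s² + 196)³. So L{t²·sin(14t)} = (-1)² F''(s) = (84s² - 5488)/(s² + 196)³. Then L{8·t²·sin(14t)} = 8·(84s² - 5488)/(s² + 196)³ = (672s² - 43904)/(s² + 196)³

Final answer: (672s² - 43904)/(s² + 196)³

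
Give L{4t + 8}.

L{4t + 8} = 4·L{t} + 8·L{1} = 4/s² + 8/s

Final answer: 4/s² + 8/s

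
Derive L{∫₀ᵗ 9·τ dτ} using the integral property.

L{∫₀ᵗ f(τ)dτ} = F(s)/s with f(t) = 9t. F(s) = 9/s^2, so L{∫₀ᵗ 9·τ dτ} = (9/s^2)/s = 9/s^3. (Check: ∫₀ᵗ 9·τ dτ = 9t^2/2.)

Final answer: 9/s^3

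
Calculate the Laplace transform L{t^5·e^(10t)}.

L{t^n·e^(at)} = n!/(s-a)^(n+1), so L{t^5·e^(10t)} = 120/(s-10)^6

Final answer: 120/(s-10)^6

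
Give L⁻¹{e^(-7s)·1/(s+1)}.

L⁻¹{1/(s+1)} = e^(-t). By the time shift theorem, L⁻¹{e^(-as)F(s)} = u(t-a)f(t-a) with a=7, so L⁻¹{e^(-7s)·1/(s+1)} = u(t-7)·e^(-(t-7))

Final answer: u(t-7)·e^(-(t-7))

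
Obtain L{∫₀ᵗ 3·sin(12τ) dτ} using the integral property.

L{∫₀ᵗ f(τ)dτ} = F(s)/s with F(s) = 36/(s² + 144), so the result is (36/(s² + 144))/s = 36/(s(s² + 144))

Final answer: 36/(s(s² + 144))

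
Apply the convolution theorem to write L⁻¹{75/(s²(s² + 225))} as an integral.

75/(s²(s² + 225)) = (1/s²)·(75/(s² + 225)) = L{t}·L{5·sin(15t)}. So f(t) = t*(5·sin(15t)) = ∫₀ᵗ 5τ·sin(15(t-τ)) dτ

Final answer: ∫₀ᵗ 5τ·sin(15(t-τ)) dτ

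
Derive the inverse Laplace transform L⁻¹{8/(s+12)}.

L⁻¹{1/(s-a)} = e^(at), so L⁻¹{1/(s+12)} = e^(-12t), and L⁻¹{8/(s+12)} = 8·e^(-12t)

Final answer: 8·e^(-12t)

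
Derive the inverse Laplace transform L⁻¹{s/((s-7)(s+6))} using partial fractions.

Using partial fractions, f(t) = (7e^(7t) + 6e^(-6t))/13

Final answer: (7e^(7t) + 6e^(-6t))/13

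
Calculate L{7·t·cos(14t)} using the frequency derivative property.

L{cos(14t)} = s/(s² + 196). Derivative: d/ds[s/(s² + 196)] = [(s² + 196) - s·2s]/(s² + 196)² = (196 - s²)/(s² + 196)². So L{t·cos(14t)} = -F'(s) = (s² - 196)/(s² + 196)². Then L{7·t·cos(14t)} = 7·(s² - 196)/(s² + 196)²

Final answer: 7·(s² - 196)/(s² + 196)²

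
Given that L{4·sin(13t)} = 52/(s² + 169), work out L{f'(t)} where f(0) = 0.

L{f'(t)} = s·F(s) - f(0) = s·52/(s² + 169) - 0 = 52s/(s² + 169)

Final answer: 52s/(s² + 169)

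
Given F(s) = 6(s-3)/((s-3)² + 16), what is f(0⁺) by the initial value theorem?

f(0⁺) = lim_{s→∞} sF(s) = lim_{s→∞} 6s(s-3)/((s-3)² + 16) = 6

Final answer: 6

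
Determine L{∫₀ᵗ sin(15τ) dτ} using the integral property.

L{∫₀ᵗ f(τ)dτ} = F(s)/s with F(s) = 15/(s² + 225), so the result is (15/(s² + 225))/s = 15/(s(s² + 225))

Final answer: 15/(s(s² + 225))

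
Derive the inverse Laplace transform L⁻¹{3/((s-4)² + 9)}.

Using frequency shift, L⁻¹{3/((s-4)² + 9)} = e^(4t)·sin(3t)

Final answer: e^(4t)·sin(3t)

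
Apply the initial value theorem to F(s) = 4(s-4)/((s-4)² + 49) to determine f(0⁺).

f(0⁺) = lim_{s→∞} sF(s) = lim_{s→∞} 4s(s-4)/((s-4)² + 49) = 4

Final answer: 4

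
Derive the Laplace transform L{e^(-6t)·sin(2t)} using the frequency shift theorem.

Frequency shift: L{e^(at)f(t)} = F(s-a). L{e^(-6t)·sin(2t)} = 2/((s+6)² + 4)

Final answer: 2/((s+6)² + 4)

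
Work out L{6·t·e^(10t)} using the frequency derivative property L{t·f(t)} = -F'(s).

L{e^(10t)} = 1/(s-10). By frequency derivative: L{t·e^(10t)} = -d/ds[1/(s-10)] = -(-1)/(s-10)² = 1/(s-10)². Then L{6·t·e^(10t)} = 6·1/(s-10)² = 6/(s-10)²

Final answer: 6/(s-10)²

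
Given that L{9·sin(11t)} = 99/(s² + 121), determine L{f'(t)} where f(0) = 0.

L{f'(t)} = s·F(s) - f(0) = s·99/(s² + 121) - 0 = 99s/(s² + 121)

Final answer: 99s/(s² + 121)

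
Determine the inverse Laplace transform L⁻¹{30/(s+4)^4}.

L⁻¹{n!/(s-a)^(n+1)} = t^n·e^(at) with n=3, a=-4. So L⁻¹{6/(s+4)^4} = t^3·e^(-4t), and L⁻¹{30/(s+4)^4} = (30/6)·t^3·e^(-4t) = 5·t^3·e^(-4t)

Final answer: 5·t^3·e^(-4t)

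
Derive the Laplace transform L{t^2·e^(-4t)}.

L{t^n·e^(at)} = n!/(s-a)^(n+1), so L{t^2·e^(-4t)} = 2/(s+4)^3

Final answer: 2/(s+4)^3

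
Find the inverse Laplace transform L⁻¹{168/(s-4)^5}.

L⁻¹{n!/(s-a)^(n+1)} = t^n·e^(at) with n=4, a=4. So L⁻¹{24/(s-4)^5} = t^4·e^(4t), and L⁻¹{168/(s-4)^5} = (168/24)·t^4·e^(4t) = 7·t^4·e^(4t)

Final answer: 7·t^4·e^(4t)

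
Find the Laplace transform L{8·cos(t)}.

L{cos(ωt)} = s/(s² + ω²), so L{cos(t)} = s/(s² + 1). Then L{8·cos(t)} = 8·s/(s² + 1) = 8s/(s² + 1)

Final answer: 8s/(s² + 1)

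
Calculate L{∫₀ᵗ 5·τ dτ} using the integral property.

L{∫₀ᵗ f(τ)dτ} = F(s)/s with f(t) = 5t. F(s) = 5/s^2, so L{∫₀ᵗ 5·τ dτ} = (5/s^2)/s = 5/s^3. (Check: ∫₀ᵗ 5·τ dτ = 5t^2/2.)

Final answer: 5/s^3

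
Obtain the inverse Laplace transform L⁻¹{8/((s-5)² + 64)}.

Using frequency shift, L⁻¹{8/((s-5)² + 64)} = e^(5t)·sin(8t)

Final answer: e^(5t)·sin(8t)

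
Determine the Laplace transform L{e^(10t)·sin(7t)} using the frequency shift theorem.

Frequency shift: L{e^(at)f(t)} = F(s-a). L{e^(10t)·sin(7t)} = 7/((s-10)² + 49)

Final answer: 7/((s-10)² + 49)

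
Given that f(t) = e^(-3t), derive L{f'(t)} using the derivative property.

f(0) = 1, F(s) = 1/(s+3). L{f'(t)} = s·F(s) - f(0) = s/(s+3) - 1 = (s - (s+3))/(s+3) = -3/(s+3)

Final answer: -3/(s+3)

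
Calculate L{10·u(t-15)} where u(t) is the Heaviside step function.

L{u(t-a)} = e^(-as)/s. Here a=15, so L{u(t-15)} = e^(-15s)/s, and L{10·u(t-15)} = 10·e^(-15s)/s

Final answer: 10·e^(-15s)/s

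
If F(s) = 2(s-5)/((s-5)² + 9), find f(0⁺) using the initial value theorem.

f(0⁺) = lim_{s→∞} sF(s) = lim_{s→∞} 2s(s-5)/((s-5)² + 9) = 2

Final answer: 2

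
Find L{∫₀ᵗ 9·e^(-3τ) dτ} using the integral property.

L{∫₀ᵗ f(τ)dτ} = F(s)/s with F(s) = 9/(s+3), so L{∫₀ᵗ 9·e^(-3τ) dτ} = 9/(s(s+3))

Final answer: 9/(s(s+3))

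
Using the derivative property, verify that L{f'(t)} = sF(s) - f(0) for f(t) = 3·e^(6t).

f'(t) = 18e^(6t). Direct: L{f'(t)} = 18/(s-6). Property: s·3/(s-6) - 3 = (3s - 3(s-6))/(s-6) = 18/(s-6). ✓

Final answer: 18/(s-6)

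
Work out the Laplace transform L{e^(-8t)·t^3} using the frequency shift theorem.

L{e^(at)·t^n} = n!/(s-a)^(n+1), so L{e^(-8t)·t^3} = 6/(s+8)^4

Final answer: 6/(s+8)^4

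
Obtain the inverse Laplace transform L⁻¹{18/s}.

L⁻¹{c/s} = c, so L⁻¹{18/s} = 18

Final answer: 18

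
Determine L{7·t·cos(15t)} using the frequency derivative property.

L{cos(15t)} = s/(s² + 225). Derivative: d/ds[s/(s² + 225)] = [(s² + 225) - s·2s]/(s² + 225)² = (225 - s²)/(s² + 225)². So L{t·cos(15t)} = -F'(s) = (s² - 225)/(s² + 225)². Then L{7·t·cos(15t)} = 7·(s² - 225)/(s² + 225)²

Final answer: 7·(s² - 225)/(s² + 225)²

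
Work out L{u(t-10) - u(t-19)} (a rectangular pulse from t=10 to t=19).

L{u(t-a)} = e^(-as)/s. L{u(t-10) - u(t-19)} = (e^(-10s) - e^(-19s))/s

Final answer: (e^(-10s) - e^(-19s))/s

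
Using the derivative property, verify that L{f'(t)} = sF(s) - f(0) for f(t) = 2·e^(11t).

f'(t) = 22e^(11t). Direct: L{f'(t)} = 22/(s-11). Property: s·2/(s-11) - 2 = (2s - 2(s-11))/(s-11) = 22/(s-11). ✓

Final answer: 22/(s-11)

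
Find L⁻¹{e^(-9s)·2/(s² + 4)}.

L⁻¹{2/(s² + 4)} = sin(2t). By the time shift theorem, L⁻¹{e^(-as)F(s)} = u(t-a)f(t-a) with a=9, so L⁻¹{e^(-9s)·2/(s² + 4)} = u(t-9)·sin(2(t-9))

Final answer: u(t-9)·sin(2(t-9))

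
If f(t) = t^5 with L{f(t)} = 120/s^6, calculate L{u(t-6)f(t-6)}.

Time shift theorem: L{u(t-a)f(t-a)} = e^(-as)F(s). Here a=6, F(s) = 120/s^6, so L{u(t-6)f(t-6)} = e^(-6s)·120/s^6

Final answer: e^(-6s)·120/s^6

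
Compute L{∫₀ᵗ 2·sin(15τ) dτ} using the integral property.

L{∫₀ᵗ f(τ)dτ} = F(s)/s with F(s) = 30/(s² + 225), so the result is (30/(s² + 225))/s = 30/(s(s² + 225))

Final answer: 30/(s(s² + 225))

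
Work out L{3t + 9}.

L{3t + 9} = 3·L{t} + 9·L{1} = 3/s² + 9/s

Final answer: 3/s² + 9/s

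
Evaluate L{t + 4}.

L{t + 4} = L{t} + 4·L{1} = 1/s² + 4/s

Final answer: 1/s² + 4/s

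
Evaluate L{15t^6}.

L{t^n} = n!/s^(n+1). So L{15t^6} = 15·6!/s^7 = 10800/s^7

Final answer: 10800/s^7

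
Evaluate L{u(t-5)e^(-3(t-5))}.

u(t-a)f(t-a) with f(t)=e^(-3t). L{e^(-3t)} = 1/(s+3). By time shift: e^(-5s)/(s+3)

Final answer: e^(-5s)/(s+3)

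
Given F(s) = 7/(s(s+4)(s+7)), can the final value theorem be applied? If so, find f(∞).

Poles of sF(s) = 7/((s+4)(s+7)) are at s = -4 and s = -7, both in the left half-plane. Theorem applies. f(∞) = lim_{s→0} sF(s) = 7/(4·7) = 1/4

Final answer: 1/4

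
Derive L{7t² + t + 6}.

L{7t² + t + 6} = 7·2/s³ + 1/s² + 6/s = 14/s³ + 1/s² + 6/s

Final answer: 14/s³ + 1/s² + 6/s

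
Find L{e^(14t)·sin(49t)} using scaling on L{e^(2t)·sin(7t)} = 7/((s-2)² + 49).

Scaling with a=7: L{e^(14t)·sin(49t)} = (1/7) · 7/((s/7-2)² + 49). Simplifying: 49/((s-14)² + 2401)

Final answer: 49/((s-14)² + 2401)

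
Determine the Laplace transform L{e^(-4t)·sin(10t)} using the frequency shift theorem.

Frequency shift: L{e^(at)f(t)} = F(s-a). L{e^(-4t)·sin(10t)} = 10/((s+4)² + 100)

Final answer: 10/((s+4)² + 100)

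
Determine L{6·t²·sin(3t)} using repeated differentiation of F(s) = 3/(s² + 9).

F(s) = 3/(s² + 9). F'(s) = -6s/(s² + 9)². F''(s) = -6(9 - 3s²)/(s² + 9)³ = (18s² - 54)/(s² + 9)³. So L{t²·sin(3t)} = (-1)² F''(s) = (18s² - 54)/(s² + 9)³. Then L{6·t²·sin(3t)} = 6·(18s² - 54)/(s² + 9)³ = (108s² - 324)/(s² + 9)³

Final answer: (108s² - 324)/(s² + 9)³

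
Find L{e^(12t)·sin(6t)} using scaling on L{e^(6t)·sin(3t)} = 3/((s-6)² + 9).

Scaling with a=2: L{e^(12t)·sin(6t)} = (1/2) · 3/((s/2-6)² + 9). Simplifying: 6/((s-12)² + 36)

Final answer: 6/((s-12)² + 36)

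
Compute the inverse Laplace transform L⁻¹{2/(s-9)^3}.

L⁻¹{n!/(s-a)^(n+1)} = t^n·e^(at), so L⁻¹{2/(s-9)^3} = t^2·e^(9t)

Final answer: t^2·e^(9t)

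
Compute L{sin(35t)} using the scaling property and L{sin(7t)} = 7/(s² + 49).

Using L{f(at)} = (1/a)F(s/a) with a=5: L{sin(35t)} = (1/5) · 7/((s/5)² + 49) = (1/5) · 7·25/(s² + 1225) = 35/(s² + 1225)

Final answer: 35/(s² + 1225)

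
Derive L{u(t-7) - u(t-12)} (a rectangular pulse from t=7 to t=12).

L{u(t-a)} = e^(-as)/s. L{u(t-7) - u(t-12)} = (e^(-7s) - e^(-12s))/s

Final answer: (e^(-7s) - e^(-12s))/s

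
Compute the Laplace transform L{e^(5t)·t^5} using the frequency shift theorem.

L{e^(at)·t^n} = n!/(s-a)^(n+1), so L{e^(5t)·t^5} = 120/(s-5)^6

Final answer: 120/(s-5)^6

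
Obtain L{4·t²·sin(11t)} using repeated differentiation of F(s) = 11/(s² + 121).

F(s) = 11/(s² + 121). F'(s) = -22s/(s² + 121)². F''(s) = -22(121 - 3s²)/(s² + 121)³ = (66s² - 2662)/(s² + 121)³. So L{t²·sin(11t)} = (-1)² F''(s) = (66s² - 2662)/(s² + 121)³. Then L{4·t²·sin(11t)} = 4·(66s² - 2662)/(s² + 121)³ = (264s² - 10648)/(s² + 121)³

Final answer: (264s² - 10648)/(s² + 121)³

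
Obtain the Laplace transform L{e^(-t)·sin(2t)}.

L{e^(at)·sin(ωt)} = ω/((s-a)² + ω²), so L{e^(-t)·sin(2t)} = 2/((s+1)² + 4)

Final answer: 2/((s+1)² + 4)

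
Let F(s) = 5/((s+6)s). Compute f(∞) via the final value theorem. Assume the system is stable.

f(∞) = lim_{s→0} sF(s) = lim_{s→0} 5/(s+6) = 5/6

Final answer: 5/6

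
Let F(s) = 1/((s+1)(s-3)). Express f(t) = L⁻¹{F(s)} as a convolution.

1/((s+1)(s-3)) = (1/(s+1))·(1/(s-3)) = L{e^(-t)}·L{e^(3t)}. So f(t) = e^(-t)*e^(3t) = ∫₀ᵗ e^(-τ)·e^(3(t-τ)) dτ

Final answer: ∫₀ᵗ e^(-τ)·e^(3(t-τ)) dτ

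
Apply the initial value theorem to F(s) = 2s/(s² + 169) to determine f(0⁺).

f(0⁺) = lim_{s→∞} s·2s/(s² + 169) = lim_{s→∞} 2s²/(s² + 169) = 2

Final answer: 2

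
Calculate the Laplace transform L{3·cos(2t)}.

L{cos(ωt)} = s/(s² + ω²), so L{cos(2t)} = s/(s² + 4). Then L{3·cos(2t)} = 3·s/(s² + 4) = 3s/(s² + 4)

Final answer: 3s/(s² + 4)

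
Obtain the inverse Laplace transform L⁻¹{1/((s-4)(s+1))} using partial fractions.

Decompose: A/(s-4) + B/(s+1). A = 1/5, B = -1/5. f(t) = (e^(4t) - e^(-t))/5

Final answer: (e^(4t) - e^(-t))/5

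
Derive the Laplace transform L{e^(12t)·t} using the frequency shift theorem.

L{e^(at)·t^n} = n!/(s-a)^(n+1), so L{e^(12t)·t} = 1/(s-12)^2

Final answer: 1/(s-12)^2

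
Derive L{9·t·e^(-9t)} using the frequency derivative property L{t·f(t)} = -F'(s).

L{e^(-9t)} = 1/(s+9). By frequency derivative: L{t·e^(-9t)} = -d/ds[1/(s+9)] = -(-1)/(s+9)² = 1/(s+9)². Then L{9·t·e^(-9t)} = 9·1/(s+9)² = 9/(s+9)²

Final answer: 9/(s+9)²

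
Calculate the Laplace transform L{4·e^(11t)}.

L{e^(at)} = 1/(s-a), so L{e^(11t)} = 1/(s-11). Then L{4·e^(11t)} = 4/(s-11)

Final answer: 4/(s-11)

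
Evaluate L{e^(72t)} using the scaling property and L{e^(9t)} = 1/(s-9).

Using L{f(at)} = (1/a)F(s/a) with a=8 and f(t) = e^(9t): L{e^(72t)} = (1/8) · 1/((s/8)-9) = (1/8) · 8/(s-72) = 1/(s-72)

Final answer: 1/(s-72)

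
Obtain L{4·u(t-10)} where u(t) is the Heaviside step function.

L{u(t-a)} = e^(-as)/s. Here a=10, so L{u(t-10)} = e^(-10s)/s, and L{4·u(t-10)} = 4·e^(-10s)/s

Final answer: 4·e^(-10s)/s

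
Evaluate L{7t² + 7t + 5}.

L{7t² + 7t + 5} = 7·2/s³ + 7/s² + 5/s = 14/s³ + 7/s² + 5/s

Final answer: 14/s³ + 7/s² + 5/s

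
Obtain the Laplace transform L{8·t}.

L{t^n} = n!/s^(n+1), so L{t} = 1/s^2. Then L{8·t} = 8·1/s^2 = 8/s^2

Final answer: 8/s^2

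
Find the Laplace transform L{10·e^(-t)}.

L{e^(at)} = 1/(s-a), so L{e^(-t)} = 1/(s+1). Then L{10·e^(-t)} = 10/(s+1)

Final answer: 10/(s+1)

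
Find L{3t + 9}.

L{3t + 9} = 3·L{t} + 9·L{1} = 3/s² + 9/s

Final answer: 3/s² + 9/s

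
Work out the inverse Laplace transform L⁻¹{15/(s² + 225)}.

L⁻¹{15/(s² + 225)} = sin(15t)

Final answer: sin(15t)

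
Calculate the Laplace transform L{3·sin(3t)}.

L{sin(ωt)} = ω/(s² + ω²), so L{sin(3t)} = 3/(s² + 9). Then L{3·sin(3t)} = 3·3/(s² + 9) = 9/(s² + 9)

Final answer: 9/(s² + 9)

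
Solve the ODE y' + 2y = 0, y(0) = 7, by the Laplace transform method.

L{y'} + 2L{y} = 0. sY - 7 + 2Y = 0. Y(s+2) = 7. Y = 7/(s+2)

Final answer: y(t) = 7e^(-2t)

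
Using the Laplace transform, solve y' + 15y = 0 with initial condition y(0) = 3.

L{y'} + 15L{y} = 0. sY - 3 + 15Y = 0. Y(s+15) = 3. Y = 3/(s+15)

Final answer: y(t) = 3e^(-15t)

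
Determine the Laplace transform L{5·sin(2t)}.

L{sin(ωt)} = ω/(s² + ω²), so L{sin(2t)} = 2/(s² + 4). Then L{5·sin(2t)} = 5·2/(s² + 4) = 10/(s² + 4)

Final answer: 10/(s² + 4)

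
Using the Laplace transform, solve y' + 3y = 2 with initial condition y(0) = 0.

sY + 3Y = 2/s. Y = 2/(s(s+3)). Partial fractions: Y = 2/3/s - 2/3/(s+3)

Final answer: y(t) = 2/3(1 - e^(-3t))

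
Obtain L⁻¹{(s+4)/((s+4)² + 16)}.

Using frequency shift: L⁻¹{(s-a)/((s-a)² + b²)} = e^(at)cos(bt). Here a=-4, b=4

Final answer: e^(-4t)·cos(4t)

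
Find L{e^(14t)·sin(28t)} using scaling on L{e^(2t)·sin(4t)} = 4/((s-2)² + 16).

Scaling with a=7: L{e^(14t)·sin(28t)} = (1/7) · 4/((s/7-2)² + 16). Simplifying: 28/((s-14)² + 784)

Final answer: 28/((s-14)² + 784)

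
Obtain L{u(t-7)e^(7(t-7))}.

u(t-a)f(t-a) with f(t)=e^(7t). L{e^(7t)} = 1/(s-7). By time shift: e^(-7s)/(s-7)

Final answer: e^(-7s)/(s-7)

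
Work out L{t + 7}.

L{t + 7} = L{t} + 7·L{1} = 1/s² + 7/s

Final answer: 1/s² + 7/s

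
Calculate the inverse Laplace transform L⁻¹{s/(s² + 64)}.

L⁻¹{s/(s² + 64)} = cos(8t)

Final answer: cos(8t)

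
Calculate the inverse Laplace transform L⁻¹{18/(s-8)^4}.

L⁻¹{n!/(s-a)^(n+1)} = t^n·e^(at) with n=3, a=8. So L⁻¹{6/(s-8)^4} = t^3·e^(8t), and L⁻¹{18/(s-8)^4} = (18/6)·t^3·e^(8t) = 3·t^3·e^(8t)

Final answer: 3·t^3·e^(8t)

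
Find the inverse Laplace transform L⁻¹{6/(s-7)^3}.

L⁻¹{n!/(s-a)^(n+1)} = t^n·e^(at) with n=2, a=7. So L⁻¹{2/(s-7)^3} = t^2·e^(7t), and L⁻¹{6/(s-7)^3} = (6/2)·t^2·e^(7t) = 3·t^2·e^(7t)

Final answer: 3·t^2·e^(7t)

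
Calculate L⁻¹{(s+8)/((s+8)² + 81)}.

Using frequency shift: L⁻¹{(s-a)/((s-a)² + b²)} = e^(at)cos(bt). Here a=-8, b=9

Final answer: e^(-8t)·cos(9t)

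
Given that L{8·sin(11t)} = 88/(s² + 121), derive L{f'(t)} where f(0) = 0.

L{f'(t)} = s·F(s) - f(0) = s·88/(s² + 121) - 0 = 88s/(s² + 121)

Final answer: 88s/(s² + 121)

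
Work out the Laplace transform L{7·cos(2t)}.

L{cos(ωt)} = s/(s² + ω²), so L{cos(2t)} = s/(s² + 4). Then L{7·cos(2t)} = 7·s/(s² + 4) = 7s/(s² + 4)

Final answer: 7s/(s² + 4)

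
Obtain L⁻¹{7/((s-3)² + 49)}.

Form: b/((s-a)² + b²) → e^(at)sin(bt). With a=3, b=7

Final answer: e^(3t)·sin(7t)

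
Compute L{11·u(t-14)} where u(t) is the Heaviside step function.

L{u(t-a)} = e^(-as)/s. Here a=14, so L{u(t-14)} = e^(-14s)/s, and L{11·u(t-14)} = 11·e^(-14s)/s

Final answer: 11·e^(-14s)/s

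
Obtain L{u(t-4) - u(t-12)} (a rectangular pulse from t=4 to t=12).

L{u(t-a)} = e^(-as)/s. L{u(t-4) - u(t-12)} = (e^(-4s) - e^(-12s))/s

Final answer: (e^(-4s) - e^(-12s))/s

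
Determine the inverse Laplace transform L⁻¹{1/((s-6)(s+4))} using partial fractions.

Decompose: A/(s-6) + B/(s+4). A = 1/10, B = -1/10. f(t) = (e^(6t) - e^(-4t))/10

Final answer: (e^(6t) - e^(-4t))/10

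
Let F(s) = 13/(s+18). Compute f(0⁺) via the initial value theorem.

f(0⁺) = lim_{s→∞} s·13/(s+18) = lim_{s→∞} 13s/(s+18) = 13

Final answer: 13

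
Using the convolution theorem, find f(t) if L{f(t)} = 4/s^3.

4/s^3 = (4/s)·(1/s^2) = L{4}·L{t}. By convolution, f(t) = 4*t = ∫₀ᵗ 4·τ dτ = 4·t²/2

Final answer: 4·t²/2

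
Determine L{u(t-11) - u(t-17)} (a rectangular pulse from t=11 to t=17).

L{u(t-a)} = e^(-as)/s. L{u(t-11) - u(t-17)} = (e^(-11s) - e^(-17s))/s

Final answer: (e^(-11s) - e^(-17s))/s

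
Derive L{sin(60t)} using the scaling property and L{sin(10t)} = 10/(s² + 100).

Using L{f(at)} = (1/a)F(s/a) with a=6: L{sin(60t)} = (1/6) · 10/((s/6)² + 100) = (1/6) · 10·36/(s² + 3600) = 60/(s² + 3600)

Final answer: 60/(s² + 3600)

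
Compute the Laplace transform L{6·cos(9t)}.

L{cos(ωt)} = s/(s² + ω²), so L{cos(9t)} = s/(s² + 81). Then L{6·cos(9t)} = 6·s/(s² + 81) = 6s/(s² + 81)

Final answer: 6s/(s² + 81)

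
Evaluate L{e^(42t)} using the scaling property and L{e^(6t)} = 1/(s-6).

Using L{f(at)} = (1/a)F(s/a) with a=7 and f(t) = e^(6t): L{e^(42t)} = (1/7) · 1/((s/7)-6) = (1/7) · 7/(s-42) = 1/(s-42)

Final answer: 1/(s-42)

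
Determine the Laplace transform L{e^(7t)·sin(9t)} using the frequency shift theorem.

Frequency shift: L{e^(at)f(t)} = F(s-a). L{e^(7t)·sin(9t)} = 9/((s-7)² + 81)

Final answer: 9/((s-7)² + 81)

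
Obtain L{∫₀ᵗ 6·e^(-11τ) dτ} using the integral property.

L{∫₀ᵗ f(τ)dτ} = F(s)/s with F(s) = 6/(s+11), so L{∫₀ᵗ 6·e^(-11τ) dτ} = 6/(s(s+11))

Final answer: 6/(s(s+11))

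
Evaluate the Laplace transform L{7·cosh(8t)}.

L{cosh(ωt)} = s/(s² - ω²), so L{cosh(8t)} = s/(s² - 64). Then L{7·cosh(8t)} = 7·s/(s² - 64) = 7s/(s² - 64)

Final answer: 7s/(s² - 64)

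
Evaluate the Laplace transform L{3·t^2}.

L{t^n} = n!/s^(n+1), so L{t^2} = 2/s^3. Then L{3·t^2} = 3·2/s^3 = 6/s^3

Final answer: 6/s^3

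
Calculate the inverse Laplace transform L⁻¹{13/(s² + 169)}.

L⁻¹{13/(s² + 169)} = sin(13t)

Final answer: sin(13t)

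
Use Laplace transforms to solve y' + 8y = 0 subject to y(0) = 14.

L{y'} + 8L{y} = 0. sY - 14 + 8Y = 0. Y(s+8) = 14. Y = 14/(s+8)

Final answer: y(t) = 14e^(-8t)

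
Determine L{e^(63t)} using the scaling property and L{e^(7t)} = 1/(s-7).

Using L{f(at)} = (1/a)F(s/a) with a=9 and f(t) = e^(7t): L{e^(63t)} = (1/9) · 1/((s/9)-7) = (1/9) · 9/(s-63) = 1/(s-63)

Final answer: 1/(s-63)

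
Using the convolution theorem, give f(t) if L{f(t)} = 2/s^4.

2/s^4 = (2/s)·(1/s^3) = L{2}·L{t^2/2}. By convolution, f(t) = 2*t^2/2 = ∫₀ᵗ 2·τ^2/2 dτ = 2·t^3/6

Final answer: 2·t^3/6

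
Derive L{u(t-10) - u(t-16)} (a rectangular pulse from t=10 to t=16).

L{u(t-a)} = e^(-as)/s. L{u(t-10) - u(t-16)} = (e^(-10s) - e^(-16s))/s

Final answer: (e^(-10s) - e^(-16s))/s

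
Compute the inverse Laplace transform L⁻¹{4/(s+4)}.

L⁻¹{1/(s-a)} = e^(at), so L⁻¹{1/(s+4)} = e^(-4t), and L⁻¹{4/(s+4)} = 4·e^(-4t)

Final answer: 4·e^(-4t)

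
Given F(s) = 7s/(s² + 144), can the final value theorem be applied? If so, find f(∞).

The final value theorem requires all poles of sF(s) in the left half-plane. sF(s) = 7s²/(s² + 144) has poles at s = ±12i (imaginary axis). Theorem does NOT apply (oscillatory system).

Final answer: Not applicable (oscillatory)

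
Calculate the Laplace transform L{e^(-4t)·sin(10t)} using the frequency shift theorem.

Frequency shift: L{e^(at)f(t)} = F(s-a). L{e^(-4t)·sin(10t)} = 10/((s+4)² + 100)

Final answer: 10/((s+4)² + 100)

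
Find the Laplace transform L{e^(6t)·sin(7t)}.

L{e^(at)·sin(ωt)} = ω/((s-a)² + ω²), so L{e^(6t)·sin(7t)} = 7/((s-6)² + 49)

Final answer: 7/((s-6)² + 49)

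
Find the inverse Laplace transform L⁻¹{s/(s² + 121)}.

L⁻¹{s/(s² + 121)} = cos(11t)

Final answer: cos(11t)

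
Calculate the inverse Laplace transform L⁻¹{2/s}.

L⁻¹{c/s} = c, so L⁻¹{2/s} = 2

Final answer: 2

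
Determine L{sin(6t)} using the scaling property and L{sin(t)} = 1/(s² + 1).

Using L{f(at)} = (1/a)F(s/a) with a=6: L{sin(6t)} = (1/6) · 1/((s/6)² + 1) = (1/6) · 1·36/(s² + 36) = 6/(s² + 36)

Final answer: 6/(s² + 36)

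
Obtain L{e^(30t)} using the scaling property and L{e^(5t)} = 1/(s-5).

Using L{f(at)} = (1/a)F(s/a) with a=6 and f(t) = e^(5t): L{e^(30t)} = (1/6) · 1/((s/6)-5) = (1/6) · 6/(s-30) = 1/(s-30)

Final answer: 1/(s-30)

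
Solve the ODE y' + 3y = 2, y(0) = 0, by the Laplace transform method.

sY + 3Y = 2/s. Y = 2/(s(s+3)). Partial fractions: Y = 2/3/s - 2/3/(s+3)

Final answer: y(t) = 2/3(1 - e^(-3t))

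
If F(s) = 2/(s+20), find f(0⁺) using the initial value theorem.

f(0⁺) = lim_{s→∞} s·2/(s+20) = lim_{s→∞} 2s/(s+20) = 2

Final answer: 2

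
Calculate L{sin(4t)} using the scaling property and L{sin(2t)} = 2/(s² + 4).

Using L{f(at)} = (1/a)F(s/a) with a=2: L{sin(4t)} = (1/2) · 2/((s/2)² + 4) = (1/2) · 2·4/(s² + 16) = 4/(s² + 16)

Final answer: 4/(s² + 16)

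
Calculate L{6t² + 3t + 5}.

L{6t² + 3t + 5} = 6·2/s³ + 3/s² + 5/s = 12/s³ + 3/s² + 5/s

Final answer: 12/s³ + 3/s² + 5/s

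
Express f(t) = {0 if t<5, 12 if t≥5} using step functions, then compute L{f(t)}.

f(t) = 12·u(t-5). L{u(t-5)} = e^(-5s)/s, so L{f(t)} = 12·e^(-5s)/s

Final answer: 12·e^(-5s)/s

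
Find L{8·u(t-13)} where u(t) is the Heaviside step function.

L{u(t-a)} = e^(-as)/s. Here a=13, so L{u(t-13)} = e^(-13s)/s, and L{8·u(t-13)} = 8·e^(-13s)/s

Final answer: 8·e^(-13s)/s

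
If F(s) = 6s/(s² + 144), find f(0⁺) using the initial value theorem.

f(0⁺) = lim_{s→∞} s·6s/(s² + 144) = lim_{s→∞} 6s²/(s² + 144) = 6

Final answer: 6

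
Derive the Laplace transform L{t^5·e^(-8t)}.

L{t^n·e^(at)} = n!/(s-a)^(n+1), so L{t^5·e^(-8t)} = 120/(s+8)^6

Final answer: 120/(s+8)^6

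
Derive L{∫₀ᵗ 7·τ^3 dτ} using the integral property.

L{∫₀ᵗ f(τ)dτ} = F(s)/s with f(t) = 7t^3. F(s) = 42/s^4, so L{∫₀ᵗ 7·τ^3 dτ} = (42/s^4)/s = 42/s^5. (Check: ∫₀ᵗ 7·τ^3 dτ = 7t^4/4.)

Final answer: 42/s^5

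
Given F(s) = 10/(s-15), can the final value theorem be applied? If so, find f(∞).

sF(s) = 10s/(s-15) has a pole at s = 15 in the right half-plane. Theorem does NOT apply (unstable system; f(t) = 10·e^(15t) grows without bound).

Final answer: Not applicable (unstable)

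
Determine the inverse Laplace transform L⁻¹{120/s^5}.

L⁻¹{n!/s^(n+1)} = t^n with n=4. So L⁻¹{24/s^5} = t^4, and L⁻¹{120/s^5} = (120/24)·t^4 = 5·t^4

Final answer: 5·t^4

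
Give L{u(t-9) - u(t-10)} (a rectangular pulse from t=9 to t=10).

L{u(t-a)} = e^(-as)/s. L{u(t-9) - u(t-10)} = (e^(-9s) - e^(-10s))/s

Final answer: (e^(-9s) - e^(-10s))/s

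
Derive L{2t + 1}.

L{2t + 1} = 2·L{t} + L{1} = 2/s² + 1/s

Final answer: 2/s² + 1/s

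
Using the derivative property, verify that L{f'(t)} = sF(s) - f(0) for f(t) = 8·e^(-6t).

f'(t) = -48e^(-6t). Direct: L{f'(t)} = -48/(s+6). Property: s·8/(s+6) - 8 = (8s - 8(s+6))/(s+6) = -48/(s+6). ✓

Final answer: -48/(s+6)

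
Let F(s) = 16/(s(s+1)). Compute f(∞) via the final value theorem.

f(∞) = lim_{s→0} s·16/(s(s+1)) = lim_{s→0} 16/(s+1) = 16/1 = 16

Final answer: 16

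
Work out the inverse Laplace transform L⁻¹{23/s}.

L⁻¹{c/s} = c, so L⁻¹{23/s} = 23

Final answer: 23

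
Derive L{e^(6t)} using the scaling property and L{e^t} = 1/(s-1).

Using L{f(at)} = (1/a)F(s/a) with a=6 and f(t) = e^t: L{e^(6t)} = (1/6) · 1/((s/6)-1) = (1/6) · 6/(s-6) = 1/(s-6)

Final answer: 1/(s-6)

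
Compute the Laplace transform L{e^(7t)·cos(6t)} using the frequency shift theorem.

Frequency shift: L{e^(at)f(t)} = F(s-a). L{e^(7t)·cos(6t)} = (s-7)/((s-7)² + 36)

Final answer: (s-7)/((s-7)² + 36)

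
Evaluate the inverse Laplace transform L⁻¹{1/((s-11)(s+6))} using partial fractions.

Decompose: A/(s-11) + B/(s+6). A = 1/17, B = -1/17. f(t) = (e^(11t) - e^(-6t))/17

Final answer: (e^(11t) - e^(-6t))/17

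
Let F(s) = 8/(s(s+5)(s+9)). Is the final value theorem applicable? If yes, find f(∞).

Poles of sF(s) = 8/((s+5)(s+9)) are at s = -5 and s = -9, both in the left half-plane. Theorem applies. f(∞) = lim_{s→0} sF(s) = 8/(5·9) = 8/45

Final answer: 8/45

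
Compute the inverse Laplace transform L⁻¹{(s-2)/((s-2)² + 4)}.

Using frequency shift, L⁻¹{(s-2)/((s-2)² + 4)} = e^(2t)·cos(2t)

Final answer: e^(2t)·cos(2t)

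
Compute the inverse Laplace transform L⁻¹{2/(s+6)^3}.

L⁻¹{n!/(s-a)^(n+1)} = t^n·e^(at), so L⁻¹{2/(s+6)^3} = t^2·e^(-6t)

Final answer: t^2·e^(-6t)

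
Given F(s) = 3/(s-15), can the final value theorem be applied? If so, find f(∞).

sF(s) = 3s/(s-15) has a pole at s = 15 in the right half-plane. Theorem does NOT apply (unstable system; f(t) = 3·e^(15t) grows without bound).

Final answer: Not applicable (unstable)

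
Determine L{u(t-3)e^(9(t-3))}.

u(t-a)f(t-a) with f(t)=e^(9t). L{e^(9t)} = 1/(s-9). By time shift: e^(-3s)/(s-9)

Final answer: e^(-3s)/(s-9)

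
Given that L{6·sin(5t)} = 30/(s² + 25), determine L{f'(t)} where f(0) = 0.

L{f'(t)} = s·F(s) - f(0) = s·30/(s² + 25) - 0 = 30s/(s² + 25)

Final answer: 30s/(s² + 25)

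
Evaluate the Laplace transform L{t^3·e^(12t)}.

L{t^n·e^(at)} = n!/(s-a)^(n+1), so L{t^3·e^(12t)} = 6/(s-12)^4

Final answer: 6/(s-12)^4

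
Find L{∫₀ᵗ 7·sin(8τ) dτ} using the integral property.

L{∫₀ᵗ f(τ)dτ} = F(s)/s with F(s) = 56/(s² + 64), so the result is (56/(s² + 64))/s = 56/(s(s² + 64))

Final answer: 56/(s(s² + 64))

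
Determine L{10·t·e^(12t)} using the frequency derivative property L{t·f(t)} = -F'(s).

L{e^(12t)} = 1/(s-12). By frequency derivative: L{t·e^(12t)} = -d/ds[1/(s-12)] = -(-1)/(s-12)² = 1/(s-12)². Then L{10·t·e^(12t)} = 10·1/(s-12)² = 10/(s-12)²

Final answer: 10/(s-12)²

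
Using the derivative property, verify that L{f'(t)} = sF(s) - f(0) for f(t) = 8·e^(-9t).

f'(t) = -72e^(-9t). Direct: L{f'(t)} = -72/(s+9). Property: s·8/(s+9) - 8 = (8s - 8(s+9))/(s+9) = -72/(s+9). ✓

Final answer: -72/(s+9)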